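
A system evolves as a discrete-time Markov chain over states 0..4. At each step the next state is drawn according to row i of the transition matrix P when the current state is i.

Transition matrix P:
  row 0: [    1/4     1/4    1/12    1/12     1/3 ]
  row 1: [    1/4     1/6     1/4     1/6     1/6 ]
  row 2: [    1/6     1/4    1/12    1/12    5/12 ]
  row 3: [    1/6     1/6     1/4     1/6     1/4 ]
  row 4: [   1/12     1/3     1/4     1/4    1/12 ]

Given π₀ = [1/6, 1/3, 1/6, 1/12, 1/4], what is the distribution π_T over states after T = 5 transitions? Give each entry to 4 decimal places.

π = [0.1818, 0.2371, 0.1883, 0.1556, 0.2373]

t=0: π = [0.1667, 0.3333, 0.1667, 0.0833, 0.2500]
t=1: π = [0.1875, 0.2361, 0.1944, 0.1597, 0.2222]
t=2: π = [0.1834, 0.2355, 0.1863, 0.1534, 0.2413]
t=3: π = [0.1815, 0.2377, 0.1884, 0.1560, 0.2365]
t=4: π = [0.1819, 0.2369, 0.1884, 0.1556, 0.2373]
t=5: π = [0.1818, 0.2371, 0.1883, 0.1556, 0.2373]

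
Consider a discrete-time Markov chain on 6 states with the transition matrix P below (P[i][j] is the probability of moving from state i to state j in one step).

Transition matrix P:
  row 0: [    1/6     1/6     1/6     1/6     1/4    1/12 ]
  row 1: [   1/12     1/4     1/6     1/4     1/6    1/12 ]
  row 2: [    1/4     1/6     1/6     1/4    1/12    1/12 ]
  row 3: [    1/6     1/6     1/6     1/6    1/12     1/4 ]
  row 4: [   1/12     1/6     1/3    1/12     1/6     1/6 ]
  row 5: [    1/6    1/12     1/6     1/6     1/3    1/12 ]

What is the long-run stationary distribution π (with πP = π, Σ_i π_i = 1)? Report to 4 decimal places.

Balance equations π_j = Σ_i π_i·P[i][j]:
  π_0 = 1/6·π_0 + 1/12·π_1 + 1/4·π_2 + 1/6·π_3 + 1/12·π_4 + 1/6·π_5
  π_1 = 1/6·π_0 + 1/4·π_1 + 1/6·π_2 + 1/6·π_3 + 1/6·π_4 + 1/12·π_5
  π_2 = 1/6·π_0 + 1/6·π_1 + 1/6·π_2 + 1/6·π_3 + 1/3·π_4 + 1/6·π_5
  π_3 = 1/6·π_0 + 1/4·π_1 + 1/4·π_2 + 1/6·π_3 + 1/12·π_4 + 1/6·π_5
  π_4 = 1/4·π_0 + 1/6·π_1 + 1/12·π_2 + 1/12·π_3 + 1/6·π_4 + 1/3·π_5
  normalize: π_0 + π_1 + π_2 + π_3 + π_4 + π_5 = 1
Solving the linear system gives exactly π = [4824/31201, 5310/31201, 6081/31201, 5709/31201, 5285/31201, 3992/31201].

π = [0.1546, 0.1702, 0.1949, 0.1830, 0.1694, 0.1279]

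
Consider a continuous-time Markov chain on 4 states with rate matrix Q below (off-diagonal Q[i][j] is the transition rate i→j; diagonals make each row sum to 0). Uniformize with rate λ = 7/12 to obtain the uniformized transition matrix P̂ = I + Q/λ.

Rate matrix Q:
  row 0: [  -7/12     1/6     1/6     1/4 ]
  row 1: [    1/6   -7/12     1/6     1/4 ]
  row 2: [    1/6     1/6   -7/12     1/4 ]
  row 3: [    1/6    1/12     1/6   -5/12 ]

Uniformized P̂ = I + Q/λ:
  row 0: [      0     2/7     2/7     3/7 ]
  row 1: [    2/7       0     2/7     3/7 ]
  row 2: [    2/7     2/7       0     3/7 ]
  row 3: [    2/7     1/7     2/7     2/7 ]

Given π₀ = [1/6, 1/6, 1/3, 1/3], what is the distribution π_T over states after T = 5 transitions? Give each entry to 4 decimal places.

t=0: π = [0.1667, 0.1667, 0.3333, 0.3333]
t=1: π = [0.2381, 0.1905, 0.1905, 0.3810]
t=2: π = [0.2177, 0.1769, 0.2313, 0.3741]
t=3: π = [0.2235, 0.1817, 0.2196, 0.3751]
t=4: π = [0.2219, 0.1802, 0.2230, 0.3750]
t=5: π = [0.2223, 0.1807, 0.2220, 0.3750]

π = [0.2223, 0.1807, 0.2220, 0.3750]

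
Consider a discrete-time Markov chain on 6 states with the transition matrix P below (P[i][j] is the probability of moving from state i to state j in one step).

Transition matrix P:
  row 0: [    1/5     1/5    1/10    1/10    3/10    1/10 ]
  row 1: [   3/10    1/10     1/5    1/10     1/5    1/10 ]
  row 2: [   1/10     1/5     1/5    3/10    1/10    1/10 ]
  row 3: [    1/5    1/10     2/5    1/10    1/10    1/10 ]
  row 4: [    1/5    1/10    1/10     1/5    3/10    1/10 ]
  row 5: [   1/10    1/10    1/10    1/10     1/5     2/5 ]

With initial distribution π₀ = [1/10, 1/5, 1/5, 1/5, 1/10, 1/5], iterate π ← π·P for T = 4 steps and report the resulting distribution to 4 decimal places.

π = [0.1812, 0.1360, 0.1782, 0.1562, 0.2051, 0.1433]

t=0: π = [0.1000, 0.2000, 0.2000, 0.2000, 0.1000, 0.2000]
t=1: π = [0.1800, 0.1300, 0.2000, 0.1500, 0.1800, 0.1600]
t=2: π = [0.1770, 0.1380, 0.1780, 0.1580, 0.2010, 0.1480]
t=3: π = [0.1812, 0.1355, 0.1790, 0.1557, 0.2042, 0.1444]
t=4: π = [0.1812, 0.1360, 0.1782, 0.1562, 0.2051, 0.1433]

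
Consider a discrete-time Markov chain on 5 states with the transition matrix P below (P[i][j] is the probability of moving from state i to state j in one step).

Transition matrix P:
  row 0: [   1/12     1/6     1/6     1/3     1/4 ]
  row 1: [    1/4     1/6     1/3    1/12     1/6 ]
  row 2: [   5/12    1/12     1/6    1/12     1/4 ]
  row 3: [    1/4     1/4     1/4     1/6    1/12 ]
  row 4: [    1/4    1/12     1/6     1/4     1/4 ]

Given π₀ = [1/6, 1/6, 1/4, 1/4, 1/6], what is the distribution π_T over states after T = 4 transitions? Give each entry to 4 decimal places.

t=0: π = [0.1667, 0.1667, 0.2500, 0.2500, 0.1667]
t=1: π = [0.2639, 0.1528, 0.2153, 0.1736, 0.1944]
t=2: π = [0.2419, 0.1470, 0.2066, 0.1962, 0.2083]
t=3: π = [0.2441, 0.1484, 0.2075, 0.1949, 0.2051]
t=4: π = [0.2439, 0.1485, 0.2076, 0.1948, 0.2052]

π = [0.2439, 0.1485, 0.2076, 0.1948, 0.2052]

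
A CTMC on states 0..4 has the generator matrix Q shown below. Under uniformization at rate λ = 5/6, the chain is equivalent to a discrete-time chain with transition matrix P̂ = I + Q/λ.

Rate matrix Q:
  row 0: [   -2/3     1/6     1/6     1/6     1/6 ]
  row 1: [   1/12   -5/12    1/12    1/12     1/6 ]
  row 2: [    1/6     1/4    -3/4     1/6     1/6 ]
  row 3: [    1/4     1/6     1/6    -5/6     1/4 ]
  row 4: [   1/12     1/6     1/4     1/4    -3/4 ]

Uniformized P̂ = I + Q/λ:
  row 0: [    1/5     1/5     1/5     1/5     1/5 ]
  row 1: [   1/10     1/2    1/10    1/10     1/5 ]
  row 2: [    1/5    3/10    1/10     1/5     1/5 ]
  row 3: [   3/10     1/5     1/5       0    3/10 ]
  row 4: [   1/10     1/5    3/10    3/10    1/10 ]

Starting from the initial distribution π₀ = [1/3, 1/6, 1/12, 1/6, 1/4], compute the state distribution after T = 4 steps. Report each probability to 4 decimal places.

t=0: π = [0.3333, 0.1667, 0.0833, 0.1667, 0.2500]
t=1: π = [0.1750, 0.2583, 0.2000, 0.1750, 0.1917]
t=2: π = [0.1725, 0.2975, 0.1733, 0.1583, 0.1983]
t=3: π = [0.1663, 0.3066, 0.1728, 0.1584, 0.1960]
t=4: π = [0.1656, 0.3093, 0.1717, 0.1573, 0.1962]

π = [0.1656, 0.3093, 0.1717, 0.1573, 0.1962]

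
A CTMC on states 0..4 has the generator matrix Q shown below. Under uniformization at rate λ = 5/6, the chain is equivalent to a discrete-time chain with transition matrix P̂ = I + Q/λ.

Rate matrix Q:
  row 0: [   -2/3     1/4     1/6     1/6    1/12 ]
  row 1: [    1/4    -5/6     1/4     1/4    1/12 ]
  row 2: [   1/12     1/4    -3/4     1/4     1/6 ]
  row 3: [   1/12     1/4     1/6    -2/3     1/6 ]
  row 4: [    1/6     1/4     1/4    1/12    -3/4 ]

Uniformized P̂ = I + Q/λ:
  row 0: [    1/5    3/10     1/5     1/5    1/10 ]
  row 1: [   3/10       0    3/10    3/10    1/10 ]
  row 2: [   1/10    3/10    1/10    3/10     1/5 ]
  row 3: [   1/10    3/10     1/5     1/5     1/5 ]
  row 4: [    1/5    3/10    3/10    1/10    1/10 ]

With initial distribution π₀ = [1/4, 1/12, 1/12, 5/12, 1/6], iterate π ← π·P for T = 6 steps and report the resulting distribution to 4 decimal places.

t=0: π = [0.2500, 0.0833, 0.0833, 0.4167, 0.1667]
t=1: π = [0.1583, 0.2750, 0.2167, 0.2000, 0.1500]
t=2: π = [0.1858, 0.2175, 0.2208, 0.2342, 0.1417]
t=3: π = [0.1763, 0.2348, 0.2138, 0.2297, 0.1455]
t=4: π = [0.1791, 0.2296, 0.2166, 0.2303, 0.1444]
t=5: π = [0.1783, 0.2311, 0.2157, 0.2302, 0.1447]
t=6: π = [0.1785, 0.2307, 0.2160, 0.2302, 0.1446]

π = [0.1785, 0.2307, 0.2160, 0.2302, 0.1446]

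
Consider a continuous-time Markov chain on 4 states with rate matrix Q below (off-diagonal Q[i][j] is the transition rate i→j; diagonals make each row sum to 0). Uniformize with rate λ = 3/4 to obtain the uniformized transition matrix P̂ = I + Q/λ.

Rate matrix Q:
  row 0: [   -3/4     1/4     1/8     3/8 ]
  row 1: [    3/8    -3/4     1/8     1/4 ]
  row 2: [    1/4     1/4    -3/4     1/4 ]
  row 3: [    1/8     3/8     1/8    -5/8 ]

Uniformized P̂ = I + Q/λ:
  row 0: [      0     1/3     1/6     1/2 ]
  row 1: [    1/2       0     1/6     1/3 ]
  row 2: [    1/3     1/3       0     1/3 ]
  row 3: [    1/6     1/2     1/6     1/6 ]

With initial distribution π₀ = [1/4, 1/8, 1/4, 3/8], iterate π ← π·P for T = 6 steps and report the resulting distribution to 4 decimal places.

π = [0.2464, 0.2903, 0.1429, 0.3205]

t=0: π = [0.2500, 0.1250, 0.2500, 0.3750]
t=1: π = [0.2083, 0.3542, 0.1250, 0.3125]
t=2: π = [0.2708, 0.2674, 0.1458, 0.3160]
t=3: π = [0.2350, 0.2969, 0.1424, 0.3258]
t=4: π = [0.2502, 0.2887, 0.1429, 0.3182]
t=5: π = [0.2450, 0.2901, 0.1428, 0.3220]
t=6: π = [0.2464, 0.2903, 0.1429, 0.3205]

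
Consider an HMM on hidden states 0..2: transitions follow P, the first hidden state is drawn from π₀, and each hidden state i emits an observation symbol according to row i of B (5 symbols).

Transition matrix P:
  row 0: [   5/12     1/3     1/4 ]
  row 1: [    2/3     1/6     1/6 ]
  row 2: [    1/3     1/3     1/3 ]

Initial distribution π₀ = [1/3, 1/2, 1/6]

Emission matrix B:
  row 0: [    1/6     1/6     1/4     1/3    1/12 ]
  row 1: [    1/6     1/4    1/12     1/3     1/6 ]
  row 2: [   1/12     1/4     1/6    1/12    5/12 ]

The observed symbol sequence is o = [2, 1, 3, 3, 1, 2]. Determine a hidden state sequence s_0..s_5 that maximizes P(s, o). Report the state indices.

t=0: δ = [8.333e-02, 4.167e-02, 2.778e-02]  (obs o_0=2)
t=1: δ = [5.787e-03, 6.944e-03, 5.208e-03]  ψ = [0, 0, 0]  (obs o_1=1)
t=2: δ = [1.543e-03, 6.430e-04, 1.447e-04]  ψ = [1, 0, 2]  (obs o_2=3)
t=3: δ = [2.143e-04, 1.715e-04, 3.215e-05]  ψ = [0, 0, 0]  (obs o_3=3)
t=4: δ = [1.905e-05, 1.786e-05, 1.340e-05]  ψ = [1, 0, 0]  (obs o_4=1)
t=5: δ = [2.977e-06, 5.292e-07, 7.938e-07]  ψ = [1, 0, 0]  (obs o_5=2)
backtrack: best end state = 0; path = [0, 1, 0, 0, 1, 0]

path = [0, 1, 0, 0, 1, 0]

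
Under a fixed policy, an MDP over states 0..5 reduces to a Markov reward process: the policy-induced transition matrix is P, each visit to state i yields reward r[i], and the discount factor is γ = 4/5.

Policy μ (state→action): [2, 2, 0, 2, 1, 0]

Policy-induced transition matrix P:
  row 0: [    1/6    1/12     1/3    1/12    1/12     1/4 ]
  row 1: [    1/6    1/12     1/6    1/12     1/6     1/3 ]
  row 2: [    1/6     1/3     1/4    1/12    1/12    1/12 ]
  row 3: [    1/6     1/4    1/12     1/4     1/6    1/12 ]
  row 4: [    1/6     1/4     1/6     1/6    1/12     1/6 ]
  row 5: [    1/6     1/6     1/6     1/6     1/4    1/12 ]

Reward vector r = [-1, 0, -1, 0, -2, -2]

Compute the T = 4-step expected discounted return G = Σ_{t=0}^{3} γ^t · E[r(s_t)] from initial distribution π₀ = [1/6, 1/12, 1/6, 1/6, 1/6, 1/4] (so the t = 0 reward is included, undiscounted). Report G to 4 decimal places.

t=0: π = [0.1667, 0.0833, 0.1667, 0.1667, 0.1667, 0.2500], E[r] = -1.1667, γ^t·E[r] = -1.166667, running G = -1.166667
t=1: π = [0.1667, 0.2014, 0.1944, 0.1458, 0.1458, 0.1458], E[r] = -0.9444, γ^t·E[r] = -0.755556, running G = -1.922222
t=2: π = [0.1667, 0.1927, 0.1985, 0.1319, 0.1366, 0.1736], E[r] = -0.9855, γ^t·E[r] = -0.630741, running G = -2.552963
t=3: π = [0.1667, 0.1922, 0.2000, 0.1312, 0.1393, 0.1707], E[r] = -0.9866, γ^t·E[r] = -0.505160, running G = -3.058123

G = -3.0581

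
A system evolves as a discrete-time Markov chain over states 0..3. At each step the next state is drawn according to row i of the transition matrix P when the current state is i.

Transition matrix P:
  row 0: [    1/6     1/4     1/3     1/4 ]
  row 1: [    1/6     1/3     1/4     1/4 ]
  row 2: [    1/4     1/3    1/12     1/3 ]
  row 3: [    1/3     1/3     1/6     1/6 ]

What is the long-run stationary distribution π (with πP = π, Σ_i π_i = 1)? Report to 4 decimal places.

Balance equations π_j = Σ_i π_i·P[i][j]:
  π_0 = 1/6·π_0 + 1/6·π_1 + 1/4·π_2 + 1/3·π_3
  π_1 = 1/4·π_0 + 1/3·π_1 + 1/3·π_2 + 1/3·π_3
  π_2 = 1/3·π_0 + 1/4·π_1 + 1/12·π_2 + 1/6·π_3
  normalize: π_0 + π_1 + π_2 + π_3 = 1
Solving the linear system gives exactly π = [164/727, 686/2181, 464/2181, 539/2181].

π = [0.2256, 0.3145, 0.2127, 0.2471]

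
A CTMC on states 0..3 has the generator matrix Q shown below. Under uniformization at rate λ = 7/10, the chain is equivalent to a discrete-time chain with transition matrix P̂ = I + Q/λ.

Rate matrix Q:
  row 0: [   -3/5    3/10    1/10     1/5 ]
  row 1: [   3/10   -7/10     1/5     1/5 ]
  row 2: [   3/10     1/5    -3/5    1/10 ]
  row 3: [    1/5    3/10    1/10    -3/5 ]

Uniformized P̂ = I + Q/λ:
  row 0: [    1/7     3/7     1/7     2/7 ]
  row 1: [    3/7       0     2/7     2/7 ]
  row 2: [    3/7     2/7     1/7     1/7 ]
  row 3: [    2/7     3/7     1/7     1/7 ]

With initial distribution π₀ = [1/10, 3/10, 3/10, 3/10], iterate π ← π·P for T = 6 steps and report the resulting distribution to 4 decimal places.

t=0: π = [0.1000, 0.3000, 0.3000, 0.3000]
t=1: π = [0.3571, 0.2571, 0.1857, 0.2000]
t=2: π = [0.2980, 0.2918, 0.1796, 0.2306]
t=3: π = [0.3105, 0.2778, 0.1845, 0.2271]
t=4: π = [0.3074, 0.2831, 0.1825, 0.2269]
t=5: π = [0.3083, 0.2812, 0.1833, 0.2272]
t=6: π = [0.3080, 0.2819, 0.1830, 0.2271]

π = [0.3080, 0.2819, 0.1830, 0.2271]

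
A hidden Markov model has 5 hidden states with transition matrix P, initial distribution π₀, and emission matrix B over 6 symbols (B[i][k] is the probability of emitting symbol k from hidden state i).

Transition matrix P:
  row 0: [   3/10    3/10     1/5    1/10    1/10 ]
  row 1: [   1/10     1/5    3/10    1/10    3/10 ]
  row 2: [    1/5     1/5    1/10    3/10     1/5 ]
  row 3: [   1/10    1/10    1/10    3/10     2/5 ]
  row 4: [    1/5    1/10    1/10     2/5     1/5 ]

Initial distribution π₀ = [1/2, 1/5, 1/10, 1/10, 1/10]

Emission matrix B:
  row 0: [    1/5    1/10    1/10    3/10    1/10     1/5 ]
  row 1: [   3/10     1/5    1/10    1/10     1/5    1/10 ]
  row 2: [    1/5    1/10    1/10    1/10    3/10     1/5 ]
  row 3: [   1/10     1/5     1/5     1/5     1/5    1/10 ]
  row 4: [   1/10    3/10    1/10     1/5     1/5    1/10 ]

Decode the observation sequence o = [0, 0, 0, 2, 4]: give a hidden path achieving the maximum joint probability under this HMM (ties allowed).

t=0: δ = [1.000e-01, 6.000e-02, 2.000e-02, 1.000e-02, 1.000e-02]  (obs o_0=0)
t=1: δ = [6.000e-03, 9.000e-03, 4.000e-03, 1.000e-03, 1.800e-03]  ψ = [0, 0, 0, 0, 1]  (obs o_1=0)
t=2: δ = [3.600e-04, 5.400e-04, 5.400e-04, 1.200e-04, 2.700e-04]  ψ = [0, 0, 1, 2, 1]  (obs o_2=0)
t=3: δ = [1.080e-05, 1.080e-05, 1.620e-05, 3.240e-05, 1.620e-05]  ψ = [0, 0, 1, 2, 1]  (obs o_3=2)
t=4: δ = [3.240e-07, 6.480e-07, 9.720e-07, 1.944e-06, 2.592e-06]  ψ = [0, 0, 1, 3, 3]  (obs o_4=4)
backtrack: best end state = 4; path = [0, 1, 2, 3, 4]

path = [0, 1, 2, 3, 4]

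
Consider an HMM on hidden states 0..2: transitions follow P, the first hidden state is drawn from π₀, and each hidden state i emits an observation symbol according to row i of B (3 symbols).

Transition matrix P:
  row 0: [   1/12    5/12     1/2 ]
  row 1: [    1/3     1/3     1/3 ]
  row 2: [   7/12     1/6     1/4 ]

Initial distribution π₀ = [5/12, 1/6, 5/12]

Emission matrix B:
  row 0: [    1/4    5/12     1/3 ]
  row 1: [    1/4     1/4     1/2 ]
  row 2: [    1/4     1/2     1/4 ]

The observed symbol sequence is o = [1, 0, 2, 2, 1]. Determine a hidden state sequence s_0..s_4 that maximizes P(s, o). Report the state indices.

t=0: δ = [1.736e-01, 4.167e-02, 2.083e-01]  (obs o_0=1)
t=1: δ = [3.038e-02, 1.808e-02, 2.170e-02]  ψ = [2, 0, 0]  (obs o_1=0)
t=2: δ = [4.220e-03, 6.330e-03, 3.798e-03]  ψ = [2, 0, 0]  (obs o_2=2)
t=3: δ = [7.385e-04, 1.055e-03, 5.275e-04]  ψ = [2, 1, 0]  (obs o_3=2)
t=4: δ = [1.465e-04, 8.791e-05, 1.846e-04]  ψ = [1, 1, 0]  (obs o_4=1)
backtrack: best end state = 2; path = [2, 0, 2, 0, 2]

path = [2, 0, 2, 0, 2]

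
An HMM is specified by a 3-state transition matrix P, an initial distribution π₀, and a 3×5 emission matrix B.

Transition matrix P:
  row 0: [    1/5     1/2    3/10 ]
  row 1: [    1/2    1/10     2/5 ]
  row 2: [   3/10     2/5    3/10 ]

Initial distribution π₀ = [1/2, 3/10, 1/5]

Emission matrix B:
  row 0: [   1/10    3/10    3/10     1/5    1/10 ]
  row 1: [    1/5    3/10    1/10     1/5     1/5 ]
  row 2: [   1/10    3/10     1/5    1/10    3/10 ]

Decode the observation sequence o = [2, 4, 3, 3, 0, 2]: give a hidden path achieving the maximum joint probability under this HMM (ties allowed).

t=0: δ = [1.500e-01, 3.000e-02, 4.000e-02]  (obs o_0=2)
t=1: δ = [3.000e-03, 1.500e-02, 1.350e-02]  ψ = [0, 0, 0]  (obs o_1=4)
t=2: δ = [1.500e-03, 1.080e-03, 6.000e-04]  ψ = [1, 2, 1]  (obs o_2=3)
t=3: δ = [1.080e-04, 1.500e-04, 4.500e-05]  ψ = [1, 0, 0]  (obs o_3=3)
t=4: δ = [7.500e-06, 1.080e-05, 6.000e-06]  ψ = [1, 0, 1]  (obs o_4=0)
t=5: δ = [1.620e-06, 3.750e-07, 8.640e-07]  ψ = [1, 0, 1]  (obs o_5=2)
backtrack: best end state = 0; path = [0, 2, 1, 0, 1, 0]

path = [0, 2, 1, 0, 1, 0]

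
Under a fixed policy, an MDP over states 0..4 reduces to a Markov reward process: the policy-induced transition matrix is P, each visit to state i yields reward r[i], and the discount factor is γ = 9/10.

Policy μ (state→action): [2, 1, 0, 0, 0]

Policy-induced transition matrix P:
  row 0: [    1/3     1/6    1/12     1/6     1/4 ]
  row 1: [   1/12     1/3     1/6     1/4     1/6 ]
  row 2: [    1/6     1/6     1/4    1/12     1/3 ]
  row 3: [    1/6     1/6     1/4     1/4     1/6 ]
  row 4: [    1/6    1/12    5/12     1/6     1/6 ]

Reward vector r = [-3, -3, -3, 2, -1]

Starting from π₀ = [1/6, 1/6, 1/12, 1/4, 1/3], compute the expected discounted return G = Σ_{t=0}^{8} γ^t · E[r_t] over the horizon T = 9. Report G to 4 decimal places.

G = -9.6387

t=0: π = [0.1667, 0.1667, 0.0833, 0.2500, 0.3333], E[r] = -1.0833, γ^t·E[r] = -1.083333, running G = -1.083333
t=1: π = [0.1806, 0.1667, 0.2639, 0.1944, 0.1944], E[r] = -1.6389, γ^t·E[r] = -1.475000, running G = -2.558333
t=2: π = [0.1829, 0.1782, 0.2384, 0.1748, 0.2257], E[r] = -1.6748, γ^t·E[r] = -1.356563, running G = -3.914896
t=3: π = [0.1823, 0.1776, 0.2423, 0.1762, 0.2216], E[r] = -1.6756, γ^t·E[r] = -1.221539, running G = -5.136435
t=4: π = [0.1823, 0.1778, 0.2418, 0.1760, 0.2222], E[r] = -1.6757, γ^t·E[r] = -1.099448, running G = -6.235883
t=5: π = [0.1822, 0.1778, 0.2418, 0.1760, 0.2221], E[r] = -1.6757, γ^t·E[r] = -0.989490, running G = -7.225373
t=6: π = [0.1822, 0.1778, 0.2418, 0.1760, 0.2222], E[r] = -1.6757, γ^t·E[r] = -0.890541, running G = -8.115914
t=7: π = [0.1822, 0.1778, 0.2418, 0.1760, 0.2222], E[r] = -1.6757, γ^t·E[r] = -0.801486, running G = -8.917400
t=8: π = [0.1822, 0.1778, 0.2418, 0.1760, 0.2222], E[r] = -1.6757, γ^t·E[r] = -0.721338, running G = -9.638737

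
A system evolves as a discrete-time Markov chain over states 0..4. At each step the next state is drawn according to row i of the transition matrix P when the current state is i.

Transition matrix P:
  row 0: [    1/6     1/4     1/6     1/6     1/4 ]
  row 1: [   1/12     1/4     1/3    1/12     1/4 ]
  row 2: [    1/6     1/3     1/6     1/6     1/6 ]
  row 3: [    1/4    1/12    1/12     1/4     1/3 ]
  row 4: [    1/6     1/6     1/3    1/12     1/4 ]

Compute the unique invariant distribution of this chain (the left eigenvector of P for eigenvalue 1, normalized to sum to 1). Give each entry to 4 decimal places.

Balance equations π_j = Σ_i π_i·P[i][j]:
  π_0 = 1/6·π_0 + 1/12·π_1 + 1/6·π_2 + 1/4·π_3 + 1/6·π_4
  π_1 = 1/4·π_0 + 1/4·π_1 + 1/3·π_2 + 1/12·π_3 + 1/6·π_4
  π_2 = 1/6·π_0 + 1/3·π_1 + 1/6·π_2 + 1/12·π_3 + 1/3·π_4
  π_3 = 1/6·π_0 + 1/12·π_1 + 1/6·π_2 + 1/4·π_3 + 1/12·π_4
  normalize: π_0 + π_1 + π_2 + π_3 + π_4 = 1
Solving the linear system gives exactly π = [158/991, 224/991, 231/991, 138/991, 240/991].

π = [0.1594, 0.2260, 0.2331, 0.1393, 0.2422]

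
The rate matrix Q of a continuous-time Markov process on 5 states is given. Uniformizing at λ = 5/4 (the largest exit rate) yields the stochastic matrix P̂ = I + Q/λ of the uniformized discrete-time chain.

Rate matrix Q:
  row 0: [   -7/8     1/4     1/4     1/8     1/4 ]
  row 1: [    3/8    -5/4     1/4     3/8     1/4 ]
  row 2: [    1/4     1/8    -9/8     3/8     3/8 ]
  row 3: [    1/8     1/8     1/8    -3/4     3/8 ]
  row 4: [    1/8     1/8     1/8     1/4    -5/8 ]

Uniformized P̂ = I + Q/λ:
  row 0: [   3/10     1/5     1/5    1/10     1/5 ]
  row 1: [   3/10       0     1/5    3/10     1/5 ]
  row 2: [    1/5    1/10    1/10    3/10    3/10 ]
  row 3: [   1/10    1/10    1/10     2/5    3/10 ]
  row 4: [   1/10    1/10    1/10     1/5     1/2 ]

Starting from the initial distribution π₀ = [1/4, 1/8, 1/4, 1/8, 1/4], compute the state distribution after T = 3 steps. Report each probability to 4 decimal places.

π = [0.1701, 0.1068, 0.1285, 0.2569, 0.3378]

t=0: π = [0.2500, 0.1250, 0.2500, 0.1250, 0.2500]
t=1: π = [0.2000, 0.1125, 0.1375, 0.2375, 0.3125]
t=2: π = [0.1763, 0.1088, 0.1313, 0.2525, 0.3313]
t=3: π = [0.1701, 0.1068, 0.1285, 0.2569, 0.3378]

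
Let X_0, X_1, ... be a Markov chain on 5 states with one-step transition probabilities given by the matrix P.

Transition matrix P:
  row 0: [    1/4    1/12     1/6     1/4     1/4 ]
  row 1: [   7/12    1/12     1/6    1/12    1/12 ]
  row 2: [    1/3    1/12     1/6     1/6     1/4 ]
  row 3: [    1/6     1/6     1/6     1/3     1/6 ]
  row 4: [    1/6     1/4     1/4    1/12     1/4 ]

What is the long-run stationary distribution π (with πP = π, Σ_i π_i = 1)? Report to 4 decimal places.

π = [0.2765, 0.1347, 0.1843, 0.1930, 0.2115]

Balance equations π_j = Σ_i π_i·P[i][j]:
  π_0 = 1/4·π_0 + 7/12·π_1 + 1/3·π_2 + 1/6·π_3 + 1/6·π_4
  π_1 = 1/12·π_0 + 1/12·π_1 + 1/12·π_2 + 1/6·π_3 + 1/4·π_4
  π_2 = 1/6·π_0 + 1/6·π_1 + 1/6·π_2 + 1/6·π_3 + 1/4·π_4
  π_3 = 1/4·π_0 + 1/12·π_1 + 1/6·π_2 + 1/3·π_3 + 1/12·π_4
  normalize: π_0 + π_1 + π_2 + π_3 + π_4 = 1
Solving the linear system gives exactly π = [2686/9713, 1308/9713, 1790/9713, 1875/9713, 2054/9713].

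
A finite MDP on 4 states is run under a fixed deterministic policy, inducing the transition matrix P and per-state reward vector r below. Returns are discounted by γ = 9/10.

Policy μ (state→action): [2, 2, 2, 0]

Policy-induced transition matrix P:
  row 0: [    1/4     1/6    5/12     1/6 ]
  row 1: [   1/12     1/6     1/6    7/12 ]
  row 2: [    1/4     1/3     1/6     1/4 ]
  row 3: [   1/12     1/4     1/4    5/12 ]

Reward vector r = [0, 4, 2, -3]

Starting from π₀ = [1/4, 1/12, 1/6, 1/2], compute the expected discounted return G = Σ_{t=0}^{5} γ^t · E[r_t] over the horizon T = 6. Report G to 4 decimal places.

G = 0.3904

t=0: π = [0.2500, 0.0833, 0.1667, 0.5000], E[r] = -0.8333, γ^t·E[r] = -0.833333, running G = -0.833333
t=1: π = [0.1528, 0.2361, 0.2708, 0.3403], E[r] = 0.4653, γ^t·E[r] = 0.418750, running G = -0.414583
t=2: π = [0.1539, 0.2402, 0.2332, 0.3727], E[r] = 0.3090, γ^t·E[r] = 0.250313, running G = -0.164271
t=3: π = [0.1479, 0.2366, 0.2362, 0.3793], E[r] = 0.2808, γ^t·E[r] = 0.204680, running G = 0.040409
t=4: π = [0.1473, 0.2376, 0.2352, 0.3798], E[r] = 0.2818, γ^t·E[r] = 0.184871, running G = 0.225280
t=5: π = [0.1471, 0.2375, 0.2351, 0.3802], E[r] = 0.2797, γ^t·E[r] = 0.165155, running G = 0.390434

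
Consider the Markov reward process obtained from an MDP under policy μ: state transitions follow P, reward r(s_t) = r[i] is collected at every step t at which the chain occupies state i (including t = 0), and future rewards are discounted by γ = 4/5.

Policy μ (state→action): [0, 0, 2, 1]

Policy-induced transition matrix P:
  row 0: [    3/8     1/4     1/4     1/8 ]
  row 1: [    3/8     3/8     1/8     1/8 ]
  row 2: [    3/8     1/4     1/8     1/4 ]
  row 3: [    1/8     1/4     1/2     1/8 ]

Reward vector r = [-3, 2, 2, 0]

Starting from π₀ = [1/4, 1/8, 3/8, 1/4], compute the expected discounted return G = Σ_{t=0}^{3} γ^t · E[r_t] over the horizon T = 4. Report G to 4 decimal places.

G = 0.3493

t=0: π = [0.2500, 0.1250, 0.3750, 0.2500], E[r] = 0.2500, γ^t·E[r] = 0.250000, running G = 0.250000
t=1: π = [0.3125, 0.2656, 0.2500, 0.1719], E[r] = 0.0938, γ^t·E[r] = 0.075000, running G = 0.325000
t=2: π = [0.3320, 0.2832, 0.2285, 0.1563], E[r] = 0.0273, γ^t·E[r] = 0.017500, running G = 0.342500
t=3: π = [0.3359, 0.2854, 0.2251, 0.1536], E[r] = 0.0132, γ^t·E[r] = 0.006750, running G = 0.349250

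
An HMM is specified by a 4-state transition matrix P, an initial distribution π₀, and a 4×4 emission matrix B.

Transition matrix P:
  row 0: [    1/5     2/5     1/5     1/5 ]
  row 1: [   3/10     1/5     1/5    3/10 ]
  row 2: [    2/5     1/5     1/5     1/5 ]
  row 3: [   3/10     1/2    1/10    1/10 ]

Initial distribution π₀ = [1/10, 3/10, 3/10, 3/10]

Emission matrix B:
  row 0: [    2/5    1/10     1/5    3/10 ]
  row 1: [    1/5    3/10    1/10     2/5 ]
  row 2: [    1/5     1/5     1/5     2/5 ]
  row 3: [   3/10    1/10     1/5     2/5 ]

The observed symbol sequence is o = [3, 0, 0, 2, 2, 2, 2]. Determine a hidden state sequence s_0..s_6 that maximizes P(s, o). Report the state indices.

path = [2, 0, 1, 3, 0, 2, 0]

t=0: δ = [3.000e-02, 1.200e-01, 1.200e-01, 1.200e-01]  (obs o_0=3)
t=1: δ = [1.920e-02, 1.200e-02, 4.800e-03, 1.080e-02]  ψ = [2, 3, 1, 1]  (obs o_1=0)
t=2: δ = [1.536e-03, 1.536e-03, 7.680e-04, 1.152e-03]  ψ = [0, 0, 0, 0]  (obs o_2=0)
t=3: δ = [9.216e-05, 6.144e-05, 6.144e-05, 9.216e-05]  ψ = [1, 0, 0, 1]  (obs o_3=2)
t=4: δ = [5.530e-06, 4.608e-06, 3.686e-06, 3.686e-06]  ψ = [3, 3, 0, 0]  (obs o_4=2)
t=5: δ = [2.949e-07, 2.212e-07, 2.212e-07, 2.765e-07]  ψ = [2, 0, 0, 1]  (obs o_5=2)
t=6: δ = [1.769e-08, 1.382e-08, 1.180e-08, 1.327e-08]  ψ = [2, 3, 0, 1]  (obs o_6=2)
backtrack: best end state = 0; path = [2, 0, 1, 3, 0, 2, 0]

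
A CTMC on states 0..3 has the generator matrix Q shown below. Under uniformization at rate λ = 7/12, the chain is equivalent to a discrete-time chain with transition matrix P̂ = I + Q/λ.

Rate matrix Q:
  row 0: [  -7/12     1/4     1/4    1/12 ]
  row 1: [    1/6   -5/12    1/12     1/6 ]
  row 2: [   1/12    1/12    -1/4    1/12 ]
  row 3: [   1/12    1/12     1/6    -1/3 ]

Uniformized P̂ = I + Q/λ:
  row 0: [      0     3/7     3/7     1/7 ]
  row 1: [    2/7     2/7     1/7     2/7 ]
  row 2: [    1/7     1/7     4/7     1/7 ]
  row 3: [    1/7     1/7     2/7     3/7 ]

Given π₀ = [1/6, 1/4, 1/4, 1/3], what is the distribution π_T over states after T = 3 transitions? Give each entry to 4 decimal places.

π = [0.1523, 0.2179, 0.3831, 0.2466]

t=0: π = [0.1667, 0.2500, 0.2500, 0.3333]
t=1: π = [0.1548, 0.2262, 0.3452, 0.2738]
t=2: π = [0.1531, 0.2194, 0.3741, 0.2534]
t=3: π = [0.1523, 0.2179, 0.3831, 0.2466]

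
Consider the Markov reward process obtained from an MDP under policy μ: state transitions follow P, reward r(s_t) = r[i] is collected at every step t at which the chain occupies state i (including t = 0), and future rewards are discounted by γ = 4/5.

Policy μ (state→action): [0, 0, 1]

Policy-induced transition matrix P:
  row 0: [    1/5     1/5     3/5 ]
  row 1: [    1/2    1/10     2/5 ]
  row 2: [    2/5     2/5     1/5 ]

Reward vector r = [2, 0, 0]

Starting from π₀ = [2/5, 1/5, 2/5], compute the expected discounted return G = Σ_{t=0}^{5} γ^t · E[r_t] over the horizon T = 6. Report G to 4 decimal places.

G = 2.6872

t=0: π = [0.4000, 0.2000, 0.4000], E[r] = 0.8000, γ^t·E[r] = 0.800000, running G = 0.800000
t=1: π = [0.3400, 0.2600, 0.4000], E[r] = 0.6800, γ^t·E[r] = 0.544000, running G = 1.344000
t=2: π = [0.3580, 0.2540, 0.3880], E[r] = 0.7160, γ^t·E[r] = 0.458240, running G = 1.802240
t=3: π = [0.3538, 0.2522, 0.3940], E[r] = 0.7076, γ^t·E[r] = 0.362291, running G = 2.164531
t=4: π = [0.3545, 0.2536, 0.3920], E[r] = 0.7089, γ^t·E[r] = 0.290374, running G = 2.454905
t=5: π = [0.3545, 0.2530, 0.3925], E[r] = 0.7089, γ^t·E[r] = 0.232303, running G = 2.687208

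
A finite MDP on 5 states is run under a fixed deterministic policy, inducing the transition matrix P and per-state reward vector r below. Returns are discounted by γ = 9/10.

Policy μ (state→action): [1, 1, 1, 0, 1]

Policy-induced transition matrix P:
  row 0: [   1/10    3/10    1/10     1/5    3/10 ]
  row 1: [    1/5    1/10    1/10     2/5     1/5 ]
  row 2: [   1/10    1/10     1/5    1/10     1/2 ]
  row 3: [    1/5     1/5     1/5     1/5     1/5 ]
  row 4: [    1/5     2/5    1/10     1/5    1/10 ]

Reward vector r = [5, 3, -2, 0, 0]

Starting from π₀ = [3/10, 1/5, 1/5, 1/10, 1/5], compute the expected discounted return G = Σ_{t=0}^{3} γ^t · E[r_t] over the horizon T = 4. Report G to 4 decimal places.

t=0: π = [0.3000, 0.2000, 0.2000, 0.1000, 0.2000], E[r] = 1.7000, γ^t·E[r] = 1.700000, running G = 1.700000
t=1: π = [0.1500, 0.2300, 0.1300, 0.2200, 0.2700], E[r] = 1.1800, γ^t·E[r] = 1.062000, running G = 2.762000
t=2: π = [0.1720, 0.2330, 0.1350, 0.2330, 0.2270], E[r] = 1.2890, γ^t·E[r] = 1.044090, running G = 3.806090
t=3: π = [0.1693, 0.2258, 0.1368, 0.2331, 0.2350], E[r] = 1.2503, γ^t·E[r] = 0.911469, running G = 4.717559

G = 4.7176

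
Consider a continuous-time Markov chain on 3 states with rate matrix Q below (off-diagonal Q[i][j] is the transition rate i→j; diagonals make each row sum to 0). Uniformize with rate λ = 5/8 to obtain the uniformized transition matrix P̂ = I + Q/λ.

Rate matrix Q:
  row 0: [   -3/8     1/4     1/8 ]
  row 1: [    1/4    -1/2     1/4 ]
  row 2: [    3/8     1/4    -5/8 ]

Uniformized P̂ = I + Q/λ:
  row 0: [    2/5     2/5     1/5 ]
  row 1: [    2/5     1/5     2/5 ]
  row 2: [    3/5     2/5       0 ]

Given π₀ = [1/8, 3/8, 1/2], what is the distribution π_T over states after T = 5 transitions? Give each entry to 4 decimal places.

π = [0.4445, 0.3333, 0.2222]

t=0: π = [0.1250, 0.3750, 0.5000]
t=1: π = [0.5000, 0.3250, 0.1750]
t=2: π = [0.4350, 0.3350, 0.2300]
t=3: π = [0.4460, 0.3330, 0.2210]
t=4: π = [0.4442, 0.3334, 0.2224]
t=5: π = [0.4445, 0.3333, 0.2222]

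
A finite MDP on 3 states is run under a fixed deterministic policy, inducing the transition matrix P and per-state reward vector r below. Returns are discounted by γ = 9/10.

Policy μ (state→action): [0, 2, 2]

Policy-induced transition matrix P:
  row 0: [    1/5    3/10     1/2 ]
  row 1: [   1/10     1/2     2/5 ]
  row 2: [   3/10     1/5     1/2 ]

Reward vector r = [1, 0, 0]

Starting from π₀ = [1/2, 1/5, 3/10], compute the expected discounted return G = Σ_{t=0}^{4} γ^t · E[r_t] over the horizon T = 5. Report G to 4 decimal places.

t=0: π = [0.5000, 0.2000, 0.3000], E[r] = 0.5000, γ^t·E[r] = 0.500000, running G = 0.500000
t=1: π = [0.2100, 0.3100, 0.4800], E[r] = 0.2100, γ^t·E[r] = 0.189000, running G = 0.689000
t=2: π = [0.2170, 0.3140, 0.4690], E[r] = 0.2170, γ^t·E[r] = 0.175770, running G = 0.864770
t=3: π = [0.2155, 0.3159, 0.4686], E[r] = 0.2155, γ^t·E[r] = 0.157100, running G = 1.021870
t=4: π = [0.2153, 0.3163, 0.4684], E[r] = 0.2153, γ^t·E[r] = 0.141239, running G = 1.163108

G = 1.1631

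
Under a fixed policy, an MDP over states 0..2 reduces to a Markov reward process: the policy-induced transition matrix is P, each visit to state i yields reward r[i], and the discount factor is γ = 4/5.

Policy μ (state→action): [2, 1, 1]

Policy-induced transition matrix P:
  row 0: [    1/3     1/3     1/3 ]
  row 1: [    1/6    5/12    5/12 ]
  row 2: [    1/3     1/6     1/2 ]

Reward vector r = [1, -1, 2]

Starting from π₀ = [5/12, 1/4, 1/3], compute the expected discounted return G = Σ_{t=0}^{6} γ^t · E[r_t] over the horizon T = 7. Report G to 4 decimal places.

t=0: π = [0.4167, 0.2500, 0.3333], E[r] = 0.8333, γ^t·E[r] = 0.833333, running G = 0.833333
t=1: π = [0.2917, 0.2986, 0.4097], E[r] = 0.8125, γ^t·E[r] = 0.650000, running G = 1.483333
t=2: π = [0.2836, 0.2899, 0.4265], E[r] = 0.8466, γ^t·E[r] = 0.541852, running G = 2.025185
t=3: π = [0.2850, 0.2864, 0.4286], E[r] = 0.8558, γ^t·E[r] = 0.438148, running G = 2.463333
t=4: π = [0.2856, 0.2858, 0.4286], E[r] = 0.8571, γ^t·E[r] = 0.351063, running G = 2.814397
t=5: π = [0.2857, 0.2857, 0.4286], E[r] = 0.8572, γ^t·E[r] = 0.280877, running G = 3.095273
t=6: π = [0.2857, 0.2857, 0.4286], E[r] = 0.8572, γ^t·E[r] = 0.224697, running G = 3.319970

G = 3.3200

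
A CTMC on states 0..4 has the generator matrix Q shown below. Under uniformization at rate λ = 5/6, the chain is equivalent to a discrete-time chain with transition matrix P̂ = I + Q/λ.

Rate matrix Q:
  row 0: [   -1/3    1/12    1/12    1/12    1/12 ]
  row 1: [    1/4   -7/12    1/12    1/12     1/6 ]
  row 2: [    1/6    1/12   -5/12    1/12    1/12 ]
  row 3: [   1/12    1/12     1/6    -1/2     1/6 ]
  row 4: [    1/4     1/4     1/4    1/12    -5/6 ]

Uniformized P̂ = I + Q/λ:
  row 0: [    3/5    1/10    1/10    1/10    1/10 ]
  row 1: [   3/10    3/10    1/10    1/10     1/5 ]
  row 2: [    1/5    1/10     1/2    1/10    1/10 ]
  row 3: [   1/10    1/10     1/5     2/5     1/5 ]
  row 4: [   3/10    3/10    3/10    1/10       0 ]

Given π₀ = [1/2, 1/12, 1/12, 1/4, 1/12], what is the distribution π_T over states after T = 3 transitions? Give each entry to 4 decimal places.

t=0: π = [0.5000, 0.0833, 0.0833, 0.2500, 0.0833]
t=1: π = [0.3917, 0.1333, 0.1750, 0.1750, 0.1250]
t=2: π = [0.3650, 0.1517, 0.2125, 0.1525, 0.1183]
t=3: π = [0.3578, 0.1540, 0.2239, 0.1458, 0.1186]

π = [0.3578, 0.1540, 0.2239, 0.1458, 0.1186]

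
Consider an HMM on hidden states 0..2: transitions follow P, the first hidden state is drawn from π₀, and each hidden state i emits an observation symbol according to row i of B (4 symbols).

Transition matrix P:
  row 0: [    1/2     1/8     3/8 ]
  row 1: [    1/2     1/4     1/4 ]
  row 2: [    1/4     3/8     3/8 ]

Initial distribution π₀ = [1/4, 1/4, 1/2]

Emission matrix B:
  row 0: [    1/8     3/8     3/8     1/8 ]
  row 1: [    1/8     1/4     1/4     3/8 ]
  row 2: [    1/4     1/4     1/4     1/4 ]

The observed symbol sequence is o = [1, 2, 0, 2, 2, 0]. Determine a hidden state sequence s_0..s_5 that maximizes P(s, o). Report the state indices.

path = [0, 0, 0, 0, 0, 2]

t=0: δ = [9.375e-02, 6.250e-02, 1.250e-01]  (obs o_0=1)
t=1: δ = [1.758e-02, 1.172e-02, 1.172e-02]  ψ = [0, 2, 2]  (obs o_1=2)
t=2: δ = [1.099e-03, 5.493e-04, 1.648e-03]  ψ = [0, 2, 0]  (obs o_2=0)
t=3: δ = [2.060e-04, 1.545e-04, 1.545e-04]  ψ = [0, 2, 2]  (obs o_3=2)
t=4: δ = [3.862e-05, 1.448e-05, 1.931e-05]  ψ = [0, 2, 0]  (obs o_4=2)
t=5: δ = [2.414e-06, 9.052e-07, 3.621e-06]  ψ = [0, 2, 0]  (obs o_5=0)
backtrack: best end state = 2; path = [0, 0, 0, 0, 0, 2]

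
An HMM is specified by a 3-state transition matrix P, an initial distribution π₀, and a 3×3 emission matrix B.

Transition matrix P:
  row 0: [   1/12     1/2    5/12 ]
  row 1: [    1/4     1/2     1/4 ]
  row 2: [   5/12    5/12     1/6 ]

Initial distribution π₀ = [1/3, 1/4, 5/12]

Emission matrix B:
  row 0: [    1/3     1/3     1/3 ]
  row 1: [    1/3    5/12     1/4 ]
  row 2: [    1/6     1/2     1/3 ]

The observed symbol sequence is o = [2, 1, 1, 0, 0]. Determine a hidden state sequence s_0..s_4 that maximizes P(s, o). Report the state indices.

t=0: δ = [1.111e-01, 6.250e-02, 1.389e-01]  (obs o_0=2)
t=1: δ = [1.929e-02, 2.411e-02, 2.315e-02]  ψ = [2, 2, 0]  (obs o_1=1)
t=2: δ = [3.215e-03, 5.023e-03, 4.019e-03]  ψ = [2, 1, 0]  (obs o_2=1)
t=3: δ = [5.582e-04, 8.372e-04, 2.233e-04]  ψ = [2, 1, 0]  (obs o_3=0)
t=4: δ = [6.977e-05, 1.395e-04, 3.876e-05]  ψ = [1, 1, 0]  (obs o_4=0)
backtrack: best end state = 1; path = [2, 1, 1, 1, 1]

path = [2, 1, 1, 1, 1]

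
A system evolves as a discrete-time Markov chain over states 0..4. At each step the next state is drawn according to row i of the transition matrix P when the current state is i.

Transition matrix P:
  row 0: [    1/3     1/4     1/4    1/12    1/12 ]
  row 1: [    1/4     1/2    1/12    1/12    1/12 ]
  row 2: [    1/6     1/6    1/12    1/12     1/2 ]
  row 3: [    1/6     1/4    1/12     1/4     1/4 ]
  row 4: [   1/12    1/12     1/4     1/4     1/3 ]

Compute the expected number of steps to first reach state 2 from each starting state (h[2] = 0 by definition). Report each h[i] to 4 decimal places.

h = [5.6087, 6.8551, 0.0000, 6.7246, 5.5797]

First-step conditioning: h[2] = 0; for i ≠ 2, h[i] = 1 + Σ_k P[i][k]·h[k].
  h[0] = 1 + 1/3·h[0] + 1/4·h[1] + 1/12·h[3] + 1/12·h[4]
  h[1] = 1 + 1/4·h[0] + 1/2·h[1] + 1/12·h[3] + 1/12·h[4]
  h[3] = 1 + 1/6·h[0] + 1/4·h[1] + 1/4·h[3] + 1/4·h[4]
  h[4] = 1 + 1/12·h[0] + 1/12·h[1] + 1/4·h[3] + 1/3·h[4]
Solving the 4×4 linear system over states ≠ 2 gives exactly h = [129/23, 473/69, 0, 464/69, 385/69] (h[2] = 0 is the target).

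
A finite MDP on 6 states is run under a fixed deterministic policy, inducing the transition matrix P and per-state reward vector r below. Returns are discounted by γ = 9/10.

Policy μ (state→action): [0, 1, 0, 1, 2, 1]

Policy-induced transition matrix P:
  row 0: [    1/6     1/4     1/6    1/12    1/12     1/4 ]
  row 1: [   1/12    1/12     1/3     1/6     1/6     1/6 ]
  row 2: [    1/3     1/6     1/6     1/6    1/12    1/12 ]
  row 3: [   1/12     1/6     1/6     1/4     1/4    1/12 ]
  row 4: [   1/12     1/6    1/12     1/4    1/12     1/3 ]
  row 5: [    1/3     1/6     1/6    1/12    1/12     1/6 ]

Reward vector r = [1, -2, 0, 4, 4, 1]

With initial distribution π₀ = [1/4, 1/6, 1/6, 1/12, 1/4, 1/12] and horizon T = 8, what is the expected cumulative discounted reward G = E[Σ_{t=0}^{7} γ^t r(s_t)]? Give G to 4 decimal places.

G = 6.7740

t=0: π = [0.2500, 0.1667, 0.1667, 0.0833, 0.2500, 0.0833], E[r] = 1.3333, γ^t·E[r] = 1.333333, running G = 1.333333
t=1: π = [0.1667, 0.1736, 0.1736, 0.1667, 0.1111, 0.2083], E[r] = 1.1389, γ^t·E[r] = 1.025000, running G = 2.358333
t=2: π = [0.1927, 0.1661, 0.1863, 0.1586, 0.1256, 0.1707], E[r] = 1.1678, γ^t·E[r] = 0.945938, running G = 3.304271
t=3: π = [0.1887, 0.1689, 0.1839, 0.1601, 0.1236, 0.1749], E[r] = 1.1604, γ^t·E[r] = 0.845965, running G = 4.150236
t=4: π = [0.1888, 0.1683, 0.1845, 0.1600, 0.1241, 0.1743], E[r] = 1.1628, γ^t·E[r] = 0.762924, running G = 4.913160
t=5: π = [0.1888, 0.1684, 0.1844, 0.1601, 0.1240, 0.1744], E[r] = 1.1628, γ^t·E[r] = 0.686649, running G = 5.599809
t=6: π = [0.1888, 0.1684, 0.1844, 0.1601, 0.1240, 0.1744], E[r] = 1.1629, γ^t·E[r] = 0.618004, running G = 6.217813
t=7: π = [0.1888, 0.1684, 0.1844, 0.1601, 0.1240, 0.1744], E[r] = 1.1629, γ^t·E[r] = 0.556211, running G = 6.774024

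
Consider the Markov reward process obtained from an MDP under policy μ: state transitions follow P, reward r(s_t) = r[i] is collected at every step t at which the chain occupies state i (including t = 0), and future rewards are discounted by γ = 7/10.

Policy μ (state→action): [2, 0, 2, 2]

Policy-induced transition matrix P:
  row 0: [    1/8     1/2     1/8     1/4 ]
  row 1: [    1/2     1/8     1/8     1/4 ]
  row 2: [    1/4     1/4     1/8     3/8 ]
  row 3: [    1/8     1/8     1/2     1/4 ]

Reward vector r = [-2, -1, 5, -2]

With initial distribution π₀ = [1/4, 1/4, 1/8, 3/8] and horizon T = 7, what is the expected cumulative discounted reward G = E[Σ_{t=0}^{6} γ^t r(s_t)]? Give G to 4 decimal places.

G = -1.0230

t=0: π = [0.2500, 0.2500, 0.1250, 0.3750], E[r] = -0.8750, γ^t·E[r] = -0.875000, running G = -0.875000
t=1: π = [0.2344, 0.2344, 0.2656, 0.2656], E[r] = 0.0938, γ^t·E[r] = 0.065625, running G = -0.809375
t=2: π = [0.2461, 0.2461, 0.2246, 0.2832], E[r] = -0.1816, γ^t·E[r] = -0.089004, running G = -0.898379
t=3: π = [0.2454, 0.2454, 0.2312, 0.2781], E[r] = -0.1362, γ^t·E[r] = -0.046727, running G = -0.945106
t=4: π = [0.2459, 0.2459, 0.2293, 0.2789], E[r] = -0.1491, γ^t·E[r] = -0.035808, running G = -0.980914
t=5: π = [0.2459, 0.2459, 0.2296, 0.2787], E[r] = -0.1470, γ^t·E[r] = -0.024708, running G = -1.005622
t=6: π = [0.2459, 0.2459, 0.2295, 0.2787], E[r] = -0.1476, γ^t·E[r] = -0.017367, running G = -1.022989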